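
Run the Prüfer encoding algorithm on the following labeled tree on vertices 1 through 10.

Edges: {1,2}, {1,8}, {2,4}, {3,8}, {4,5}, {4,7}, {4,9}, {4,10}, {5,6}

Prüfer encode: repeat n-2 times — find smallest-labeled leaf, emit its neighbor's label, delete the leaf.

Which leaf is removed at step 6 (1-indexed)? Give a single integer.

Step 1: current leaves = {3,6,7,9,10}. Remove leaf 3 (neighbor: 8).
Step 2: current leaves = {6,7,8,9,10}. Remove leaf 6 (neighbor: 5).
Step 3: current leaves = {5,7,8,9,10}. Remove leaf 5 (neighbor: 4).
Step 4: current leaves = {7,8,9,10}. Remove leaf 7 (neighbor: 4).
Step 5: current leaves = {8,9,10}. Remove leaf 8 (neighbor: 1).
Step 6: current leaves = {1,9,10}. Remove leaf 1 (neighbor: 2).

Answer: 1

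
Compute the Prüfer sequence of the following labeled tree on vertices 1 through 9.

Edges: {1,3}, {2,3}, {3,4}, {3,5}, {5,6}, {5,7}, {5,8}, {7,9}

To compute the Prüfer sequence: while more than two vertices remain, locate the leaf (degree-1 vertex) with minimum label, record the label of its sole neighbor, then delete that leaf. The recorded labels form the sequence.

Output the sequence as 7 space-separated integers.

Answer: 3 3 3 5 5 5 7

Derivation:
Step 1: leaves = {1,2,4,6,8,9}. Remove smallest leaf 1, emit neighbor 3.
Step 2: leaves = {2,4,6,8,9}. Remove smallest leaf 2, emit neighbor 3.
Step 3: leaves = {4,6,8,9}. Remove smallest leaf 4, emit neighbor 3.
Step 4: leaves = {3,6,8,9}. Remove smallest leaf 3, emit neighbor 5.
Step 5: leaves = {6,8,9}. Remove smallest leaf 6, emit neighbor 5.
Step 6: leaves = {8,9}. Remove smallest leaf 8, emit neighbor 5.
Step 7: leaves = {5,9}. Remove smallest leaf 5, emit neighbor 7.
Done: 2 vertices remain (7, 9). Sequence = [3 3 3 5 5 5 7]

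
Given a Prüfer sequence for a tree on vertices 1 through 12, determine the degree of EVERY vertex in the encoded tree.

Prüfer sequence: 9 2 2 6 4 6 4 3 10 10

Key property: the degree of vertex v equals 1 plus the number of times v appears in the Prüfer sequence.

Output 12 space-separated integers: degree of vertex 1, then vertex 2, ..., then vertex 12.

p_1 = 9: count[9] becomes 1
p_2 = 2: count[2] becomes 1
p_3 = 2: count[2] becomes 2
p_4 = 6: count[6] becomes 1
p_5 = 4: count[4] becomes 1
p_6 = 6: count[6] becomes 2
p_7 = 4: count[4] becomes 2
p_8 = 3: count[3] becomes 1
p_9 = 10: count[10] becomes 1
p_10 = 10: count[10] becomes 2
Degrees (1 + count): deg[1]=1+0=1, deg[2]=1+2=3, deg[3]=1+1=2, deg[4]=1+2=3, deg[5]=1+0=1, deg[6]=1+2=3, deg[7]=1+0=1, deg[8]=1+0=1, deg[9]=1+1=2, deg[10]=1+2=3, deg[11]=1+0=1, deg[12]=1+0=1

Answer: 1 3 2 3 1 3 1 1 2 3 1 1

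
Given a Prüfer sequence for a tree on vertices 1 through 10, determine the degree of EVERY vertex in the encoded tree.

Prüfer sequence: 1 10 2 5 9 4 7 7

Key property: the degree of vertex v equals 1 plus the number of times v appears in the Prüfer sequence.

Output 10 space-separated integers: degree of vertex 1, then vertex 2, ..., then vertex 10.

Answer: 2 2 1 2 2 1 3 1 2 2

Derivation:
p_1 = 1: count[1] becomes 1
p_2 = 10: count[10] becomes 1
p_3 = 2: count[2] becomes 1
p_4 = 5: count[5] becomes 1
p_5 = 9: count[9] becomes 1
p_6 = 4: count[4] becomes 1
p_7 = 7: count[7] becomes 1
p_8 = 7: count[7] becomes 2
Degrees (1 + count): deg[1]=1+1=2, deg[2]=1+1=2, deg[3]=1+0=1, deg[4]=1+1=2, deg[5]=1+1=2, deg[6]=1+0=1, deg[7]=1+2=3, deg[8]=1+0=1, deg[9]=1+1=2, deg[10]=1+1=2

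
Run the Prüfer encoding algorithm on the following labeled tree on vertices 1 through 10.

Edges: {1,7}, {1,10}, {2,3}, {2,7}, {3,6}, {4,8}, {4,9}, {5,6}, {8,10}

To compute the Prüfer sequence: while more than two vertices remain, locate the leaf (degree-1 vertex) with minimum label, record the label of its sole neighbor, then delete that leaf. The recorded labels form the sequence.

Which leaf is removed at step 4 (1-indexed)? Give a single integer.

Step 1: current leaves = {5,9}. Remove leaf 5 (neighbor: 6).
Step 2: current leaves = {6,9}. Remove leaf 6 (neighbor: 3).
Step 3: current leaves = {3,9}. Remove leaf 3 (neighbor: 2).
Step 4: current leaves = {2,9}. Remove leaf 2 (neighbor: 7).

Answer: 2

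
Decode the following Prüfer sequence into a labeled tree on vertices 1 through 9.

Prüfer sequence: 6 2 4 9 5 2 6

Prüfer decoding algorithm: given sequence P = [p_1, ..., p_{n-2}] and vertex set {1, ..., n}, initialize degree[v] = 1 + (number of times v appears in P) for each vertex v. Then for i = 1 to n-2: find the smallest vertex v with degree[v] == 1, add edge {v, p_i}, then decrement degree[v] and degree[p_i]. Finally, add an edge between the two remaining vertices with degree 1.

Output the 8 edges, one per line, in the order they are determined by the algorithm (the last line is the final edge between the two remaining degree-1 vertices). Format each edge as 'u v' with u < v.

Initial degrees: {1:1, 2:3, 3:1, 4:2, 5:2, 6:3, 7:1, 8:1, 9:2}
Step 1: smallest deg-1 vertex = 1, p_1 = 6. Add edge {1,6}. Now deg[1]=0, deg[6]=2.
Step 2: smallest deg-1 vertex = 3, p_2 = 2. Add edge {2,3}. Now deg[3]=0, deg[2]=2.
Step 3: smallest deg-1 vertex = 7, p_3 = 4. Add edge {4,7}. Now deg[7]=0, deg[4]=1.
Step 4: smallest deg-1 vertex = 4, p_4 = 9. Add edge {4,9}. Now deg[4]=0, deg[9]=1.
Step 5: smallest deg-1 vertex = 8, p_5 = 5. Add edge {5,8}. Now deg[8]=0, deg[5]=1.
Step 6: smallest deg-1 vertex = 5, p_6 = 2. Add edge {2,5}. Now deg[5]=0, deg[2]=1.
Step 7: smallest deg-1 vertex = 2, p_7 = 6. Add edge {2,6}. Now deg[2]=0, deg[6]=1.
Final: two remaining deg-1 vertices are 6, 9. Add edge {6,9}.

Answer: 1 6
2 3
4 7
4 9
5 8
2 5
2 6
6 9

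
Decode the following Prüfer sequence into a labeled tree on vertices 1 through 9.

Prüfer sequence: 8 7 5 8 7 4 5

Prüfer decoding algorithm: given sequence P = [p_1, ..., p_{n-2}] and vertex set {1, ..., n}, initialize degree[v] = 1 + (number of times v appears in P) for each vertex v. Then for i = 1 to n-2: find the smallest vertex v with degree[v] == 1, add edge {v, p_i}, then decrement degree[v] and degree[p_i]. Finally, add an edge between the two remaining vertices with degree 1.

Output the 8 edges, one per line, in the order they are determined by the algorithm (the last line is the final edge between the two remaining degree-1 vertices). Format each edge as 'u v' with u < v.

Initial degrees: {1:1, 2:1, 3:1, 4:2, 5:3, 6:1, 7:3, 8:3, 9:1}
Step 1: smallest deg-1 vertex = 1, p_1 = 8. Add edge {1,8}. Now deg[1]=0, deg[8]=2.
Step 2: smallest deg-1 vertex = 2, p_2 = 7. Add edge {2,7}. Now deg[2]=0, deg[7]=2.
Step 3: smallest deg-1 vertex = 3, p_3 = 5. Add edge {3,5}. Now deg[3]=0, deg[5]=2.
Step 4: smallest deg-1 vertex = 6, p_4 = 8. Add edge {6,8}. Now deg[6]=0, deg[8]=1.
Step 5: smallest deg-1 vertex = 8, p_5 = 7. Add edge {7,8}. Now deg[8]=0, deg[7]=1.
Step 6: smallest deg-1 vertex = 7, p_6 = 4. Add edge {4,7}. Now deg[7]=0, deg[4]=1.
Step 7: smallest deg-1 vertex = 4, p_7 = 5. Add edge {4,5}. Now deg[4]=0, deg[5]=1.
Final: two remaining deg-1 vertices are 5, 9. Add edge {5,9}.

Answer: 1 8
2 7
3 5
6 8
7 8
4 7
4 5
5 9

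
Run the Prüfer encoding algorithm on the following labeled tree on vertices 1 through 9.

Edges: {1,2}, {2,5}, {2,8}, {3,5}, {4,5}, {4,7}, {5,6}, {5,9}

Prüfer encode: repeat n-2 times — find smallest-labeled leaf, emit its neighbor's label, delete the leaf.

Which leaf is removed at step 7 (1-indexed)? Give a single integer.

Answer: 2

Derivation:
Step 1: current leaves = {1,3,6,7,8,9}. Remove leaf 1 (neighbor: 2).
Step 2: current leaves = {3,6,7,8,9}. Remove leaf 3 (neighbor: 5).
Step 3: current leaves = {6,7,8,9}. Remove leaf 6 (neighbor: 5).
Step 4: current leaves = {7,8,9}. Remove leaf 7 (neighbor: 4).
Step 5: current leaves = {4,8,9}. Remove leaf 4 (neighbor: 5).
Step 6: current leaves = {8,9}. Remove leaf 8 (neighbor: 2).
Step 7: current leaves = {2,9}. Remove leaf 2 (neighbor: 5).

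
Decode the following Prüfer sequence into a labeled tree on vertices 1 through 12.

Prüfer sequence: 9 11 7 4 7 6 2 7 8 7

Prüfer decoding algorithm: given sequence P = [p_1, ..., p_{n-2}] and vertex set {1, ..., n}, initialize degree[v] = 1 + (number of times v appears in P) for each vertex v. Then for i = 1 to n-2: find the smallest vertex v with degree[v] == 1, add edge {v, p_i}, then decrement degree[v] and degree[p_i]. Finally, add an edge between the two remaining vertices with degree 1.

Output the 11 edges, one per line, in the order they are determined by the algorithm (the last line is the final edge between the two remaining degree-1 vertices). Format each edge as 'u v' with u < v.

Answer: 1 9
3 11
5 7
4 9
4 7
6 10
2 6
2 7
8 11
7 8
7 12

Derivation:
Initial degrees: {1:1, 2:2, 3:1, 4:2, 5:1, 6:2, 7:5, 8:2, 9:2, 10:1, 11:2, 12:1}
Step 1: smallest deg-1 vertex = 1, p_1 = 9. Add edge {1,9}. Now deg[1]=0, deg[9]=1.
Step 2: smallest deg-1 vertex = 3, p_2 = 11. Add edge {3,11}. Now deg[3]=0, deg[11]=1.
Step 3: smallest deg-1 vertex = 5, p_3 = 7. Add edge {5,7}. Now deg[5]=0, deg[7]=4.
Step 4: smallest deg-1 vertex = 9, p_4 = 4. Add edge {4,9}. Now deg[9]=0, deg[4]=1.
Step 5: smallest deg-1 vertex = 4, p_5 = 7. Add edge {4,7}. Now deg[4]=0, deg[7]=3.
Step 6: smallest deg-1 vertex = 10, p_6 = 6. Add edge {6,10}. Now deg[10]=0, deg[6]=1.
Step 7: smallest deg-1 vertex = 6, p_7 = 2. Add edge {2,6}. Now deg[6]=0, deg[2]=1.
Step 8: smallest deg-1 vertex = 2, p_8 = 7. Add edge {2,7}. Now deg[2]=0, deg[7]=2.
Step 9: smallest deg-1 vertex = 11, p_9 = 8. Add edge {8,11}. Now deg[11]=0, deg[8]=1.
Step 10: smallest deg-1 vertex = 8, p_10 = 7. Add edge {7,8}. Now deg[8]=0, deg[7]=1.
Final: two remaining deg-1 vertices are 7, 12. Add edge {7,12}.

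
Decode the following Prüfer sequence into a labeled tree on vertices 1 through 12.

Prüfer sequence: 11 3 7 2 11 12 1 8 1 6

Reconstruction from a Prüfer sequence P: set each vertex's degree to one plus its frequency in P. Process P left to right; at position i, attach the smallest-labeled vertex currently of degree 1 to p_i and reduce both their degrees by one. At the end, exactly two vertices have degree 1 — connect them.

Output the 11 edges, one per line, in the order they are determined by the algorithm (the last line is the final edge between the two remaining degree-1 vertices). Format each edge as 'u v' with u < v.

Answer: 4 11
3 5
3 7
2 7
2 11
9 12
1 10
8 11
1 8
1 6
6 12

Derivation:
Initial degrees: {1:3, 2:2, 3:2, 4:1, 5:1, 6:2, 7:2, 8:2, 9:1, 10:1, 11:3, 12:2}
Step 1: smallest deg-1 vertex = 4, p_1 = 11. Add edge {4,11}. Now deg[4]=0, deg[11]=2.
Step 2: smallest deg-1 vertex = 5, p_2 = 3. Add edge {3,5}. Now deg[5]=0, deg[3]=1.
Step 3: smallest deg-1 vertex = 3, p_3 = 7. Add edge {3,7}. Now deg[3]=0, deg[7]=1.
Step 4: smallest deg-1 vertex = 7, p_4 = 2. Add edge {2,7}. Now deg[7]=0, deg[2]=1.
Step 5: smallest deg-1 vertex = 2, p_5 = 11. Add edge {2,11}. Now deg[2]=0, deg[11]=1.
Step 6: smallest deg-1 vertex = 9, p_6 = 12. Add edge {9,12}. Now deg[9]=0, deg[12]=1.
Step 7: smallest deg-1 vertex = 10, p_7 = 1. Add edge {1,10}. Now deg[10]=0, deg[1]=2.
Step 8: smallest deg-1 vertex = 11, p_8 = 8. Add edge {8,11}. Now deg[11]=0, deg[8]=1.
Step 9: smallest deg-1 vertex = 8, p_9 = 1. Add edge {1,8}. Now deg[8]=0, deg[1]=1.
Step 10: smallest deg-1 vertex = 1, p_10 = 6. Add edge {1,6}. Now deg[1]=0, deg[6]=1.
Final: two remaining deg-1 vertices are 6, 12. Add edge {6,12}.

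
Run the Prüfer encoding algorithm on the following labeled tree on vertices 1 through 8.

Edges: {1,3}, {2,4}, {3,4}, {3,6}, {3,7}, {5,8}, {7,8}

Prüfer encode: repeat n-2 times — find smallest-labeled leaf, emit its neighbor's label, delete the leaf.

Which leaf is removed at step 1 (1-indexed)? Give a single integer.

Step 1: current leaves = {1,2,5,6}. Remove leaf 1 (neighbor: 3).

Answer: 1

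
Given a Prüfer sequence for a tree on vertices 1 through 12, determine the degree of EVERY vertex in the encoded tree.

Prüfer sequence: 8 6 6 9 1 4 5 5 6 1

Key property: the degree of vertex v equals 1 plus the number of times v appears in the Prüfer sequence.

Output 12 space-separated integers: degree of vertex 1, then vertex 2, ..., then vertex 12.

p_1 = 8: count[8] becomes 1
p_2 = 6: count[6] becomes 1
p_3 = 6: count[6] becomes 2
p_4 = 9: count[9] becomes 1
p_5 = 1: count[1] becomes 1
p_6 = 4: count[4] becomes 1
p_7 = 5: count[5] becomes 1
p_8 = 5: count[5] becomes 2
p_9 = 6: count[6] becomes 3
p_10 = 1: count[1] becomes 2
Degrees (1 + count): deg[1]=1+2=3, deg[2]=1+0=1, deg[3]=1+0=1, deg[4]=1+1=2, deg[5]=1+2=3, deg[6]=1+3=4, deg[7]=1+0=1, deg[8]=1+1=2, deg[9]=1+1=2, deg[10]=1+0=1, deg[11]=1+0=1, deg[12]=1+0=1

Answer: 3 1 1 2 3 4 1 2 2 1 1 1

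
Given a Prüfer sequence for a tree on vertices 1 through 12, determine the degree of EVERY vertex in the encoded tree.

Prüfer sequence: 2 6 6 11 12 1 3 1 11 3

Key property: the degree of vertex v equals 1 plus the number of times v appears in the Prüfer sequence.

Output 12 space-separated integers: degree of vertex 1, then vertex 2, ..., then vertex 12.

Answer: 3 2 3 1 1 3 1 1 1 1 3 2

Derivation:
p_1 = 2: count[2] becomes 1
p_2 = 6: count[6] becomes 1
p_3 = 6: count[6] becomes 2
p_4 = 11: count[11] becomes 1
p_5 = 12: count[12] becomes 1
p_6 = 1: count[1] becomes 1
p_7 = 3: count[3] becomes 1
p_8 = 1: count[1] becomes 2
p_9 = 11: count[11] becomes 2
p_10 = 3: count[3] becomes 2
Degrees (1 + count): deg[1]=1+2=3, deg[2]=1+1=2, deg[3]=1+2=3, deg[4]=1+0=1, deg[5]=1+0=1, deg[6]=1+2=3, deg[7]=1+0=1, deg[8]=1+0=1, deg[9]=1+0=1, deg[10]=1+0=1, deg[11]=1+2=3, deg[12]=1+1=2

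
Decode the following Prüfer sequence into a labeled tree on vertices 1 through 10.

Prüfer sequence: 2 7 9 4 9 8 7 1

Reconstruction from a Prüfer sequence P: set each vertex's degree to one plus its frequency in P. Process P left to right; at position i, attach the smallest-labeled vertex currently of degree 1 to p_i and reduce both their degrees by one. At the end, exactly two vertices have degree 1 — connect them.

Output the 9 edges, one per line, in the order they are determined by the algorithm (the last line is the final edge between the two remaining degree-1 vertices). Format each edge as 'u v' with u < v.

Answer: 2 3
2 7
5 9
4 6
4 9
8 9
7 8
1 7
1 10

Derivation:
Initial degrees: {1:2, 2:2, 3:1, 4:2, 5:1, 6:1, 7:3, 8:2, 9:3, 10:1}
Step 1: smallest deg-1 vertex = 3, p_1 = 2. Add edge {2,3}. Now deg[3]=0, deg[2]=1.
Step 2: smallest deg-1 vertex = 2, p_2 = 7. Add edge {2,7}. Now deg[2]=0, deg[7]=2.
Step 3: smallest deg-1 vertex = 5, p_3 = 9. Add edge {5,9}. Now deg[5]=0, deg[9]=2.
Step 4: smallest deg-1 vertex = 6, p_4 = 4. Add edge {4,6}. Now deg[6]=0, deg[4]=1.
Step 5: smallest deg-1 vertex = 4, p_5 = 9. Add edge {4,9}. Now deg[4]=0, deg[9]=1.
Step 6: smallest deg-1 vertex = 9, p_6 = 8. Add edge {8,9}. Now deg[9]=0, deg[8]=1.
Step 7: smallest deg-1 vertex = 8, p_7 = 7. Add edge {7,8}. Now deg[8]=0, deg[7]=1.
Step 8: smallest deg-1 vertex = 7, p_8 = 1. Add edge {1,7}. Now deg[7]=0, deg[1]=1.
Final: two remaining deg-1 vertices are 1, 10. Add edge {1,10}.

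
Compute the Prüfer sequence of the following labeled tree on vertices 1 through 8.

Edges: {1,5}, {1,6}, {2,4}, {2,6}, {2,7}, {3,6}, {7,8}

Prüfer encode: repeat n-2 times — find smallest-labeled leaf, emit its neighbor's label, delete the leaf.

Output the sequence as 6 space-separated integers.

Answer: 6 2 1 6 2 7

Derivation:
Step 1: leaves = {3,4,5,8}. Remove smallest leaf 3, emit neighbor 6.
Step 2: leaves = {4,5,8}. Remove smallest leaf 4, emit neighbor 2.
Step 3: leaves = {5,8}. Remove smallest leaf 5, emit neighbor 1.
Step 4: leaves = {1,8}. Remove smallest leaf 1, emit neighbor 6.
Step 5: leaves = {6,8}. Remove smallest leaf 6, emit neighbor 2.
Step 6: leaves = {2,8}. Remove smallest leaf 2, emit neighbor 7.
Done: 2 vertices remain (7, 8). Sequence = [6 2 1 6 2 7]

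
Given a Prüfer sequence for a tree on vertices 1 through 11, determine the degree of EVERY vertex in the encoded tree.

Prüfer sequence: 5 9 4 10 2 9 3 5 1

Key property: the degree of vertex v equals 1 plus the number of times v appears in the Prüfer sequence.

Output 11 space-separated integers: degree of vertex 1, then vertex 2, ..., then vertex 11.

p_1 = 5: count[5] becomes 1
p_2 = 9: count[9] becomes 1
p_3 = 4: count[4] becomes 1
p_4 = 10: count[10] becomes 1
p_5 = 2: count[2] becomes 1
p_6 = 9: count[9] becomes 2
p_7 = 3: count[3] becomes 1
p_8 = 5: count[5] becomes 2
p_9 = 1: count[1] becomes 1
Degrees (1 + count): deg[1]=1+1=2, deg[2]=1+1=2, deg[3]=1+1=2, deg[4]=1+1=2, deg[5]=1+2=3, deg[6]=1+0=1, deg[7]=1+0=1, deg[8]=1+0=1, deg[9]=1+2=3, deg[10]=1+1=2, deg[11]=1+0=1

Answer: 2 2 2 2 3 1 1 1 3 2 1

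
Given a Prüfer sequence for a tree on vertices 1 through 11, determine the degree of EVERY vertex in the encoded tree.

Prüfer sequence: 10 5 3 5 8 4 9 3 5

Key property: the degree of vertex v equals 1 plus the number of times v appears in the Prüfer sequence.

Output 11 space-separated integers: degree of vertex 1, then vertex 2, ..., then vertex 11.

p_1 = 10: count[10] becomes 1
p_2 = 5: count[5] becomes 1
p_3 = 3: count[3] becomes 1
p_4 = 5: count[5] becomes 2
p_5 = 8: count[8] becomes 1
p_6 = 4: count[4] becomes 1
p_7 = 9: count[9] becomes 1
p_8 = 3: count[3] becomes 2
p_9 = 5: count[5] becomes 3
Degrees (1 + count): deg[1]=1+0=1, deg[2]=1+0=1, deg[3]=1+2=3, deg[4]=1+1=2, deg[5]=1+3=4, deg[6]=1+0=1, deg[7]=1+0=1, deg[8]=1+1=2, deg[9]=1+1=2, deg[10]=1+1=2, deg[11]=1+0=1

Answer: 1 1 3 2 4 1 1 2 2 2 1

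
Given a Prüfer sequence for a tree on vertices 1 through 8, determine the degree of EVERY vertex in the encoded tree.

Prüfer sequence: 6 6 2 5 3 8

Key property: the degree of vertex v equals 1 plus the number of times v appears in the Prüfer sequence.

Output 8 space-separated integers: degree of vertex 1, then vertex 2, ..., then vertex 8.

p_1 = 6: count[6] becomes 1
p_2 = 6: count[6] becomes 2
p_3 = 2: count[2] becomes 1
p_4 = 5: count[5] becomes 1
p_5 = 3: count[3] becomes 1
p_6 = 8: count[8] becomes 1
Degrees (1 + count): deg[1]=1+0=1, deg[2]=1+1=2, deg[3]=1+1=2, deg[4]=1+0=1, deg[5]=1+1=2, deg[6]=1+2=3, deg[7]=1+0=1, deg[8]=1+1=2

Answer: 1 2 2 1 2 3 1 2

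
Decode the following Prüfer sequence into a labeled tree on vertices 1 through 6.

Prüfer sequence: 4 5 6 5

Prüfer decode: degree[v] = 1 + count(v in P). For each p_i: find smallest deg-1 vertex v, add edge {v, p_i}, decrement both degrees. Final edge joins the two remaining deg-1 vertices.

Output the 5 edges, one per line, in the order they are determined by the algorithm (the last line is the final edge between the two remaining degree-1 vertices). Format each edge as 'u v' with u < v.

Initial degrees: {1:1, 2:1, 3:1, 4:2, 5:3, 6:2}
Step 1: smallest deg-1 vertex = 1, p_1 = 4. Add edge {1,4}. Now deg[1]=0, deg[4]=1.
Step 2: smallest deg-1 vertex = 2, p_2 = 5. Add edge {2,5}. Now deg[2]=0, deg[5]=2.
Step 3: smallest deg-1 vertex = 3, p_3 = 6. Add edge {3,6}. Now deg[3]=0, deg[6]=1.
Step 4: smallest deg-1 vertex = 4, p_4 = 5. Add edge {4,5}. Now deg[4]=0, deg[5]=1.
Final: two remaining deg-1 vertices are 5, 6. Add edge {5,6}.

Answer: 1 4
2 5
3 6
4 5
5 6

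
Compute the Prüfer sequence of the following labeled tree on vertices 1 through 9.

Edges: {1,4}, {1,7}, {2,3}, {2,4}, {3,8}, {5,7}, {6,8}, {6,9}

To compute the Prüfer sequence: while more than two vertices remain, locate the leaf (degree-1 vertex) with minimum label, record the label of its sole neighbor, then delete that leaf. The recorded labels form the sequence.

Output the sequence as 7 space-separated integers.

Answer: 7 1 4 2 3 8 6

Derivation:
Step 1: leaves = {5,9}. Remove smallest leaf 5, emit neighbor 7.
Step 2: leaves = {7,9}. Remove smallest leaf 7, emit neighbor 1.
Step 3: leaves = {1,9}. Remove smallest leaf 1, emit neighbor 4.
Step 4: leaves = {4,9}. Remove smallest leaf 4, emit neighbor 2.
Step 5: leaves = {2,9}. Remove smallest leaf 2, emit neighbor 3.
Step 6: leaves = {3,9}. Remove smallest leaf 3, emit neighbor 8.
Step 7: leaves = {8,9}. Remove smallest leaf 8, emit neighbor 6.
Done: 2 vertices remain (6, 9). Sequence = [7 1 4 2 3 8 6]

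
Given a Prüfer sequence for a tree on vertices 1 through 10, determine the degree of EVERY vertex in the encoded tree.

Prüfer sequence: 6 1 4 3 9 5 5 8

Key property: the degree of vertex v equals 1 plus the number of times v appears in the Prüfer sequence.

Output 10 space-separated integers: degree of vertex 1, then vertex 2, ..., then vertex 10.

p_1 = 6: count[6] becomes 1
p_2 = 1: count[1] becomes 1
p_3 = 4: count[4] becomes 1
p_4 = 3: count[3] becomes 1
p_5 = 9: count[9] becomes 1
p_6 = 5: count[5] becomes 1
p_7 = 5: count[5] becomes 2
p_8 = 8: count[8] becomes 1
Degrees (1 + count): deg[1]=1+1=2, deg[2]=1+0=1, deg[3]=1+1=2, deg[4]=1+1=2, deg[5]=1+2=3, deg[6]=1+1=2, deg[7]=1+0=1, deg[8]=1+1=2, deg[9]=1+1=2, deg[10]=1+0=1

Answer: 2 1 2 2 3 2 1 2 2 1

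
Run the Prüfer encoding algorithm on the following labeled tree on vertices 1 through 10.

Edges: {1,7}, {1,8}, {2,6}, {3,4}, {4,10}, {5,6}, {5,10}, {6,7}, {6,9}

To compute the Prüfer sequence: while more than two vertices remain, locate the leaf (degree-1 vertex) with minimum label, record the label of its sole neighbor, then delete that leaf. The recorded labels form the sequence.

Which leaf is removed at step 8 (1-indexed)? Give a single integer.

Step 1: current leaves = {2,3,8,9}. Remove leaf 2 (neighbor: 6).
Step 2: current leaves = {3,8,9}. Remove leaf 3 (neighbor: 4).
Step 3: current leaves = {4,8,9}. Remove leaf 4 (neighbor: 10).
Step 4: current leaves = {8,9,10}. Remove leaf 8 (neighbor: 1).
Step 5: current leaves = {1,9,10}. Remove leaf 1 (neighbor: 7).
Step 6: current leaves = {7,9,10}. Remove leaf 7 (neighbor: 6).
Step 7: current leaves = {9,10}. Remove leaf 9 (neighbor: 6).
Step 8: current leaves = {6,10}. Remove leaf 6 (neighbor: 5).

Answer: 6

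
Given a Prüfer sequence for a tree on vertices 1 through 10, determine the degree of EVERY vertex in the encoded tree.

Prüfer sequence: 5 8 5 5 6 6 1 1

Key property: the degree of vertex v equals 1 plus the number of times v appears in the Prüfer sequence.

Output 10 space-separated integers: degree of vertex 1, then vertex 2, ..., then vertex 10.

Answer: 3 1 1 1 4 3 1 2 1 1

Derivation:
p_1 = 5: count[5] becomes 1
p_2 = 8: count[8] becomes 1
p_3 = 5: count[5] becomes 2
p_4 = 5: count[5] becomes 3
p_5 = 6: count[6] becomes 1
p_6 = 6: count[6] becomes 2
p_7 = 1: count[1] becomes 1
p_8 = 1: count[1] becomes 2
Degrees (1 + count): deg[1]=1+2=3, deg[2]=1+0=1, deg[3]=1+0=1, deg[4]=1+0=1, deg[5]=1+3=4, deg[6]=1+2=3, deg[7]=1+0=1, deg[8]=1+1=2, deg[9]=1+0=1, deg[10]=1+0=1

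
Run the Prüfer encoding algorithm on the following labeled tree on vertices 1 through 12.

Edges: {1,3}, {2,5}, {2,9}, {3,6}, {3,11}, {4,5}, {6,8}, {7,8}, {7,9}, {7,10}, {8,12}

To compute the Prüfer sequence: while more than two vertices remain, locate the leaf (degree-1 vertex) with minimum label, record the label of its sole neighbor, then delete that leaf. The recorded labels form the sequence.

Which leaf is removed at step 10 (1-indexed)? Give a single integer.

Step 1: current leaves = {1,4,10,11,12}. Remove leaf 1 (neighbor: 3).
Step 2: current leaves = {4,10,11,12}. Remove leaf 4 (neighbor: 5).
Step 3: current leaves = {5,10,11,12}. Remove leaf 5 (neighbor: 2).
Step 4: current leaves = {2,10,11,12}. Remove leaf 2 (neighbor: 9).
Step 5: current leaves = {9,10,11,12}. Remove leaf 9 (neighbor: 7).
Step 6: current leaves = {10,11,12}. Remove leaf 10 (neighbor: 7).
Step 7: current leaves = {7,11,12}. Remove leaf 7 (neighbor: 8).
Step 8: current leaves = {11,12}. Remove leaf 11 (neighbor: 3).
Step 9: current leaves = {3,12}. Remove leaf 3 (neighbor: 6).
Step 10: current leaves = {6,12}. Remove leaf 6 (neighbor: 8).

Answer: 6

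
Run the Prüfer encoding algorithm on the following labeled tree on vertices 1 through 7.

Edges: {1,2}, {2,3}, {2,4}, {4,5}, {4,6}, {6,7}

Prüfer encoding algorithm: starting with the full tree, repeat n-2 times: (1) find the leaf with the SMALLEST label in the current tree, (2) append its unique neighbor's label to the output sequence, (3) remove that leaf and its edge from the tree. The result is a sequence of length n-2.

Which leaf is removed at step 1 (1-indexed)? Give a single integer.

Answer: 1

Derivation:
Step 1: current leaves = {1,3,5,7}. Remove leaf 1 (neighbor: 2).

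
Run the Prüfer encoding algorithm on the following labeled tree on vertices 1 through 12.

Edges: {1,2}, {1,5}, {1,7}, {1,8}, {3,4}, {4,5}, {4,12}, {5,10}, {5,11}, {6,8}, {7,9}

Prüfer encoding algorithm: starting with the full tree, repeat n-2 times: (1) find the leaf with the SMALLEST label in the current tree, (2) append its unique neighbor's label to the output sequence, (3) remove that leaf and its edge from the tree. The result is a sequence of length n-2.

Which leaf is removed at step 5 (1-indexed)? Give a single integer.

Step 1: current leaves = {2,3,6,9,10,11,12}. Remove leaf 2 (neighbor: 1).
Step 2: current leaves = {3,6,9,10,11,12}. Remove leaf 3 (neighbor: 4).
Step 3: current leaves = {6,9,10,11,12}. Remove leaf 6 (neighbor: 8).
Step 4: current leaves = {8,9,10,11,12}. Remove leaf 8 (neighbor: 1).
Step 5: current leaves = {9,10,11,12}. Remove leaf 9 (neighbor: 7).

Answer: 9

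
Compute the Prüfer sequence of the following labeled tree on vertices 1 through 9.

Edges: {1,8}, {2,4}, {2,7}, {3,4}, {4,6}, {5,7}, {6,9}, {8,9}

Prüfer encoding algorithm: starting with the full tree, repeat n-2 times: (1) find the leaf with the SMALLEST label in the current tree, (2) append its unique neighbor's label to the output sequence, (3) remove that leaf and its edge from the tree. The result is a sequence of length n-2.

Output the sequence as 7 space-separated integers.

Answer: 8 4 7 2 4 6 9

Derivation:
Step 1: leaves = {1,3,5}. Remove smallest leaf 1, emit neighbor 8.
Step 2: leaves = {3,5,8}. Remove smallest leaf 3, emit neighbor 4.
Step 3: leaves = {5,8}. Remove smallest leaf 5, emit neighbor 7.
Step 4: leaves = {7,8}. Remove smallest leaf 7, emit neighbor 2.
Step 5: leaves = {2,8}. Remove smallest leaf 2, emit neighbor 4.
Step 6: leaves = {4,8}. Remove smallest leaf 4, emit neighbor 6.
Step 7: leaves = {6,8}. Remove smallest leaf 6, emit neighbor 9.
Done: 2 vertices remain (8, 9). Sequence = [8 4 7 2 4 6 9]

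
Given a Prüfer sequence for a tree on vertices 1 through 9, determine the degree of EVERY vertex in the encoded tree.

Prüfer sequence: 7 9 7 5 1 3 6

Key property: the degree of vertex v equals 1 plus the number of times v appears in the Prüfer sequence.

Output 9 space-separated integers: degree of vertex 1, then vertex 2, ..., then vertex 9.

p_1 = 7: count[7] becomes 1
p_2 = 9: count[9] becomes 1
p_3 = 7: count[7] becomes 2
p_4 = 5: count[5] becomes 1
p_5 = 1: count[1] becomes 1
p_6 = 3: count[3] becomes 1
p_7 = 6: count[6] becomes 1
Degrees (1 + count): deg[1]=1+1=2, deg[2]=1+0=1, deg[3]=1+1=2, deg[4]=1+0=1, deg[5]=1+1=2, deg[6]=1+1=2, deg[7]=1+2=3, deg[8]=1+0=1, deg[9]=1+1=2

Answer: 2 1 2 1 2 2 3 1 2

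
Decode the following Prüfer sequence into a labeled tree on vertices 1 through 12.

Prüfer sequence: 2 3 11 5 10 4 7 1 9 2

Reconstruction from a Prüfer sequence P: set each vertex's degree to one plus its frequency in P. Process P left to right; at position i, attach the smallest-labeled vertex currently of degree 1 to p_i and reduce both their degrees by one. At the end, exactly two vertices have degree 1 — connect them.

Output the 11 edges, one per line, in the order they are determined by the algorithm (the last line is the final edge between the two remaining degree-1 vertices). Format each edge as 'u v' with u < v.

Answer: 2 6
3 8
3 11
5 11
5 10
4 10
4 7
1 7
1 9
2 9
2 12

Derivation:
Initial degrees: {1:2, 2:3, 3:2, 4:2, 5:2, 6:1, 7:2, 8:1, 9:2, 10:2, 11:2, 12:1}
Step 1: smallest deg-1 vertex = 6, p_1 = 2. Add edge {2,6}. Now deg[6]=0, deg[2]=2.
Step 2: smallest deg-1 vertex = 8, p_2 = 3. Add edge {3,8}. Now deg[8]=0, deg[3]=1.
Step 3: smallest deg-1 vertex = 3, p_3 = 11. Add edge {3,11}. Now deg[3]=0, deg[11]=1.
Step 4: smallest deg-1 vertex = 11, p_4 = 5. Add edge {5,11}. Now deg[11]=0, deg[5]=1.
Step 5: smallest deg-1 vertex = 5, p_5 = 10. Add edge {5,10}. Now deg[5]=0, deg[10]=1.
Step 6: smallest deg-1 vertex = 10, p_6 = 4. Add edge {4,10}. Now deg[10]=0, deg[4]=1.
Step 7: smallest deg-1 vertex = 4, p_7 = 7. Add edge {4,7}. Now deg[4]=0, deg[7]=1.
Step 8: smallest deg-1 vertex = 7, p_8 = 1. Add edge {1,7}. Now deg[7]=0, deg[1]=1.
Step 9: smallest deg-1 vertex = 1, p_9 = 9. Add edge {1,9}. Now deg[1]=0, deg[9]=1.
Step 10: smallest deg-1 vertex = 9, p_10 = 2. Add edge {2,9}. Now deg[9]=0, deg[2]=1.
Final: two remaining deg-1 vertices are 2, 12. Add edge {2,12}.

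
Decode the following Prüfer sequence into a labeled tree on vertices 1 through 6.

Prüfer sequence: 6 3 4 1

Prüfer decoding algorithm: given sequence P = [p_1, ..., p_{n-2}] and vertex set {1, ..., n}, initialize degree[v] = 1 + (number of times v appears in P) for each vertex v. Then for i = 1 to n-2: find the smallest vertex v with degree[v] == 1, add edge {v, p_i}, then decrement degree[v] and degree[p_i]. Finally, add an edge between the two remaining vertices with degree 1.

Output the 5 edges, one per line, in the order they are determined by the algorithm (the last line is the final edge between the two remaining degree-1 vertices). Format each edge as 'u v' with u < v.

Initial degrees: {1:2, 2:1, 3:2, 4:2, 5:1, 6:2}
Step 1: smallest deg-1 vertex = 2, p_1 = 6. Add edge {2,6}. Now deg[2]=0, deg[6]=1.
Step 2: smallest deg-1 vertex = 5, p_2 = 3. Add edge {3,5}. Now deg[5]=0, deg[3]=1.
Step 3: smallest deg-1 vertex = 3, p_3 = 4. Add edge {3,4}. Now deg[3]=0, deg[4]=1.
Step 4: smallest deg-1 vertex = 4, p_4 = 1. Add edge {1,4}. Now deg[4]=0, deg[1]=1.
Final: two remaining deg-1 vertices are 1, 6. Add edge {1,6}.

Answer: 2 6
3 5
3 4
1 4
1 6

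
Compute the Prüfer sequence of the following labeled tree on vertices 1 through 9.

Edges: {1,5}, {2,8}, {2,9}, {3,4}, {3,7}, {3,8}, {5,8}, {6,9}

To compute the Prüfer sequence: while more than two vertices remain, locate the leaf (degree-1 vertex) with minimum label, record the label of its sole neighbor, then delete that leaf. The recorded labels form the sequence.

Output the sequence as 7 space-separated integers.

Step 1: leaves = {1,4,6,7}. Remove smallest leaf 1, emit neighbor 5.
Step 2: leaves = {4,5,6,7}. Remove smallest leaf 4, emit neighbor 3.
Step 3: leaves = {5,6,7}. Remove smallest leaf 5, emit neighbor 8.
Step 4: leaves = {6,7}. Remove smallest leaf 6, emit neighbor 9.
Step 5: leaves = {7,9}. Remove smallest leaf 7, emit neighbor 3.
Step 6: leaves = {3,9}. Remove smallest leaf 3, emit neighbor 8.
Step 7: leaves = {8,9}. Remove smallest leaf 8, emit neighbor 2.
Done: 2 vertices remain (2, 9). Sequence = [5 3 8 9 3 8 2]

Answer: 5 3 8 9 3 8 2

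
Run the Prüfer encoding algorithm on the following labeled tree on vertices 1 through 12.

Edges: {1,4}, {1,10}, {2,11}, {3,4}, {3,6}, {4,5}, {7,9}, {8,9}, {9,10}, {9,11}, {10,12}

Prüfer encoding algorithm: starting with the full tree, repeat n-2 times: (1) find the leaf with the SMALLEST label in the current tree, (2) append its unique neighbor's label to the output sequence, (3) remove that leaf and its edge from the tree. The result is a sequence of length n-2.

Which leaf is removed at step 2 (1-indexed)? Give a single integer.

Step 1: current leaves = {2,5,6,7,8,12}. Remove leaf 2 (neighbor: 11).
Step 2: current leaves = {5,6,7,8,11,12}. Remove leaf 5 (neighbor: 4).

Answer: 5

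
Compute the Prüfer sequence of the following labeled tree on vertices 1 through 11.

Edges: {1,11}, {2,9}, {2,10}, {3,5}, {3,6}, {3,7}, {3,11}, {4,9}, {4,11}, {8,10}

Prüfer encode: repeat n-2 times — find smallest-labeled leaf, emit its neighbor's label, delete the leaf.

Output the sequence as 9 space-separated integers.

Step 1: leaves = {1,5,6,7,8}. Remove smallest leaf 1, emit neighbor 11.
Step 2: leaves = {5,6,7,8}. Remove smallest leaf 5, emit neighbor 3.
Step 3: leaves = {6,7,8}. Remove smallest leaf 6, emit neighbor 3.
Step 4: leaves = {7,8}. Remove smallest leaf 7, emit neighbor 3.
Step 5: leaves = {3,8}. Remove smallest leaf 3, emit neighbor 11.
Step 6: leaves = {8,11}. Remove smallest leaf 8, emit neighbor 10.
Step 7: leaves = {10,11}. Remove smallest leaf 10, emit neighbor 2.
Step 8: leaves = {2,11}. Remove smallest leaf 2, emit neighbor 9.
Step 9: leaves = {9,11}. Remove smallest leaf 9, emit neighbor 4.
Done: 2 vertices remain (4, 11). Sequence = [11 3 3 3 11 10 2 9 4]

Answer: 11 3 3 3 11 10 2 9 4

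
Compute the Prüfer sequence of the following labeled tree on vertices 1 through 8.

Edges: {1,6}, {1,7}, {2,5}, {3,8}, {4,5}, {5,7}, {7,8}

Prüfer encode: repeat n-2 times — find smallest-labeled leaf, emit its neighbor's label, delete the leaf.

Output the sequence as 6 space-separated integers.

Step 1: leaves = {2,3,4,6}. Remove smallest leaf 2, emit neighbor 5.
Step 2: leaves = {3,4,6}. Remove smallest leaf 3, emit neighbor 8.
Step 3: leaves = {4,6,8}. Remove smallest leaf 4, emit neighbor 5.
Step 4: leaves = {5,6,8}. Remove smallest leaf 5, emit neighbor 7.
Step 5: leaves = {6,8}. Remove smallest leaf 6, emit neighbor 1.
Step 6: leaves = {1,8}. Remove smallest leaf 1, emit neighbor 7.
Done: 2 vertices remain (7, 8). Sequence = [5 8 5 7 1 7]

Answer: 5 8 5 7 1 7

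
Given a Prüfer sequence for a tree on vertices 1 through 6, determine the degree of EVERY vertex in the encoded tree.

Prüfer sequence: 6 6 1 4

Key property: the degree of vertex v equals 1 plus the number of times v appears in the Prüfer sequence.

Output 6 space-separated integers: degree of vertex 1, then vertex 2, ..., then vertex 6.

Answer: 2 1 1 2 1 3

Derivation:
p_1 = 6: count[6] becomes 1
p_2 = 6: count[6] becomes 2
p_3 = 1: count[1] becomes 1
p_4 = 4: count[4] becomes 1
Degrees (1 + count): deg[1]=1+1=2, deg[2]=1+0=1, deg[3]=1+0=1, deg[4]=1+1=2, deg[5]=1+0=1, deg[6]=1+2=3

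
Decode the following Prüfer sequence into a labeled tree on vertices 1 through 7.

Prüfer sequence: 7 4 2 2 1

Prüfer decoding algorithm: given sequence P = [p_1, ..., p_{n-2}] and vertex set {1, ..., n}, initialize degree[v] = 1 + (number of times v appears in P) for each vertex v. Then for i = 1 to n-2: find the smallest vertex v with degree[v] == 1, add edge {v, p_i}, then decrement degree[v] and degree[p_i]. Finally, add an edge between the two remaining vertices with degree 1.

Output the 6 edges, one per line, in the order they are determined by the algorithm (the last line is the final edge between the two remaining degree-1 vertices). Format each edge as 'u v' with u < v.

Initial degrees: {1:2, 2:3, 3:1, 4:2, 5:1, 6:1, 7:2}
Step 1: smallest deg-1 vertex = 3, p_1 = 7. Add edge {3,7}. Now deg[3]=0, deg[7]=1.
Step 2: smallest deg-1 vertex = 5, p_2 = 4. Add edge {4,5}. Now deg[5]=0, deg[4]=1.
Step 3: smallest deg-1 vertex = 4, p_3 = 2. Add edge {2,4}. Now deg[4]=0, deg[2]=2.
Step 4: smallest deg-1 vertex = 6, p_4 = 2. Add edge {2,6}. Now deg[6]=0, deg[2]=1.
Step 5: smallest deg-1 vertex = 2, p_5 = 1. Add edge {1,2}. Now deg[2]=0, deg[1]=1.
Final: two remaining deg-1 vertices are 1, 7. Add edge {1,7}.

Answer: 3 7
4 5
2 4
2 6
1 2
1 7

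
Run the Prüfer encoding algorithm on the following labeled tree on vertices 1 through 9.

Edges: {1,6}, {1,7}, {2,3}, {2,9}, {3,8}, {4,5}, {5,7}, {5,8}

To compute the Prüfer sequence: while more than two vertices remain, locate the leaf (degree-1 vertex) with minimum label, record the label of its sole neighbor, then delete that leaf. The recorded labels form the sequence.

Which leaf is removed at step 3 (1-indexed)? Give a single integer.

Step 1: current leaves = {4,6,9}. Remove leaf 4 (neighbor: 5).
Step 2: current leaves = {6,9}. Remove leaf 6 (neighbor: 1).
Step 3: current leaves = {1,9}. Remove leaf 1 (neighbor: 7).

Answer: 1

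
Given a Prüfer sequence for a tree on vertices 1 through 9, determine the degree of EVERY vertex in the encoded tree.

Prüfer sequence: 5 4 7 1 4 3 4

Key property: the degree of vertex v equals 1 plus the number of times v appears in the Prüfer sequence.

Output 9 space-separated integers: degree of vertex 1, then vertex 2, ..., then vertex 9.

Answer: 2 1 2 4 2 1 2 1 1

Derivation:
p_1 = 5: count[5] becomes 1
p_2 = 4: count[4] becomes 1
p_3 = 7: count[7] becomes 1
p_4 = 1: count[1] becomes 1
p_5 = 4: count[4] becomes 2
p_6 = 3: count[3] becomes 1
p_7 = 4: count[4] becomes 3
Degrees (1 + count): deg[1]=1+1=2, deg[2]=1+0=1, deg[3]=1+1=2, deg[4]=1+3=4, deg[5]=1+1=2, deg[6]=1+0=1, deg[7]=1+1=2, deg[8]=1+0=1, deg[9]=1+0=1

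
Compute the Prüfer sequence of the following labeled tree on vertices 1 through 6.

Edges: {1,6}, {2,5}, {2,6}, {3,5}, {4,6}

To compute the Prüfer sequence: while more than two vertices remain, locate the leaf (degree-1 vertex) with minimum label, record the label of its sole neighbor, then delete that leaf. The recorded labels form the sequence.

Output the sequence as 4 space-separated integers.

Answer: 6 5 6 2

Derivation:
Step 1: leaves = {1,3,4}. Remove smallest leaf 1, emit neighbor 6.
Step 2: leaves = {3,4}. Remove smallest leaf 3, emit neighbor 5.
Step 3: leaves = {4,5}. Remove smallest leaf 4, emit neighbor 6.
Step 4: leaves = {5,6}. Remove smallest leaf 5, emit neighbor 2.
Done: 2 vertices remain (2, 6). Sequence = [6 5 6 2]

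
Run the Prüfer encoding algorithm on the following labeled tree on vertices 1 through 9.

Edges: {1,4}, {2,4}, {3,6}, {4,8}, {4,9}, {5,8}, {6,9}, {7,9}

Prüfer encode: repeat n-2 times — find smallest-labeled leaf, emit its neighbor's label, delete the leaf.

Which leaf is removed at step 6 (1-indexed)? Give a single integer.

Answer: 7

Derivation:
Step 1: current leaves = {1,2,3,5,7}. Remove leaf 1 (neighbor: 4).
Step 2: current leaves = {2,3,5,7}. Remove leaf 2 (neighbor: 4).
Step 3: current leaves = {3,5,7}. Remove leaf 3 (neighbor: 6).
Step 4: current leaves = {5,6,7}. Remove leaf 5 (neighbor: 8).
Step 5: current leaves = {6,7,8}. Remove leaf 6 (neighbor: 9).
Step 6: current leaves = {7,8}. Remove leaf 7 (neighbor: 9).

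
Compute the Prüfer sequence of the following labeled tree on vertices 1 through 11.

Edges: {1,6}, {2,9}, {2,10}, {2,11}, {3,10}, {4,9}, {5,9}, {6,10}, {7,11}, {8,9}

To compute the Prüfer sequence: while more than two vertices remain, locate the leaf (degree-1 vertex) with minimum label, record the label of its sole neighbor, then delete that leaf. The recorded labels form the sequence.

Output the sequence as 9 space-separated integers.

Answer: 6 10 9 9 10 11 9 2 2

Derivation:
Step 1: leaves = {1,3,4,5,7,8}. Remove smallest leaf 1, emit neighbor 6.
Step 2: leaves = {3,4,5,6,7,8}. Remove smallest leaf 3, emit neighbor 10.
Step 3: leaves = {4,5,6,7,8}. Remove smallest leaf 4, emit neighbor 9.
Step 4: leaves = {5,6,7,8}. Remove smallest leaf 5, emit neighbor 9.
Step 5: leaves = {6,7,8}. Remove smallest leaf 6, emit neighbor 10.
Step 6: leaves = {7,8,10}. Remove smallest leaf 7, emit neighbor 11.
Step 7: leaves = {8,10,11}. Remove smallest leaf 8, emit neighbor 9.
Step 8: leaves = {9,10,11}. Remove smallest leaf 9, emit neighbor 2.
Step 9: leaves = {10,11}. Remove smallest leaf 10, emit neighbor 2.
Done: 2 vertices remain (2, 11). Sequence = [6 10 9 9 10 11 9 2 2]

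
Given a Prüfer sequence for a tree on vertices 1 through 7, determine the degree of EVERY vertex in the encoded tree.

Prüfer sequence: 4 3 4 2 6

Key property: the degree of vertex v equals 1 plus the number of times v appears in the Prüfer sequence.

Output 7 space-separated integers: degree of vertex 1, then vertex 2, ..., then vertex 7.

Answer: 1 2 2 3 1 2 1

Derivation:
p_1 = 4: count[4] becomes 1
p_2 = 3: count[3] becomes 1
p_3 = 4: count[4] becomes 2
p_4 = 2: count[2] becomes 1
p_5 = 6: count[6] becomes 1
Degrees (1 + count): deg[1]=1+0=1, deg[2]=1+1=2, deg[3]=1+1=2, deg[4]=1+2=3, deg[5]=1+0=1, deg[6]=1+1=2, deg[7]=1+0=1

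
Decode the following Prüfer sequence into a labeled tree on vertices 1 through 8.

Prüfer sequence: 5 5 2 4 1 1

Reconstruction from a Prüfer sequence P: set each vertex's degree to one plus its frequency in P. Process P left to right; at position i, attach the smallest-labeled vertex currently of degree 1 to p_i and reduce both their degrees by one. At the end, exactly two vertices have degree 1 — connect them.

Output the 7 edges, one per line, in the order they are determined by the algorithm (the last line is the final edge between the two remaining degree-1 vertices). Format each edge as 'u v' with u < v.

Answer: 3 5
5 6
2 5
2 4
1 4
1 7
1 8

Derivation:
Initial degrees: {1:3, 2:2, 3:1, 4:2, 5:3, 6:1, 7:1, 8:1}
Step 1: smallest deg-1 vertex = 3, p_1 = 5. Add edge {3,5}. Now deg[3]=0, deg[5]=2.
Step 2: smallest deg-1 vertex = 6, p_2 = 5. Add edge {5,6}. Now deg[6]=0, deg[5]=1.
Step 3: smallest deg-1 vertex = 5, p_3 = 2. Add edge {2,5}. Now deg[5]=0, deg[2]=1.
Step 4: smallest deg-1 vertex = 2, p_4 = 4. Add edge {2,4}. Now deg[2]=0, deg[4]=1.
Step 5: smallest deg-1 vertex = 4, p_5 = 1. Add edge {1,4}. Now deg[4]=0, deg[1]=2.
Step 6: smallest deg-1 vertex = 7, p_6 = 1. Add edge {1,7}. Now deg[7]=0, deg[1]=1.
Final: two remaining deg-1 vertices are 1, 8. Add edge {1,8}.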